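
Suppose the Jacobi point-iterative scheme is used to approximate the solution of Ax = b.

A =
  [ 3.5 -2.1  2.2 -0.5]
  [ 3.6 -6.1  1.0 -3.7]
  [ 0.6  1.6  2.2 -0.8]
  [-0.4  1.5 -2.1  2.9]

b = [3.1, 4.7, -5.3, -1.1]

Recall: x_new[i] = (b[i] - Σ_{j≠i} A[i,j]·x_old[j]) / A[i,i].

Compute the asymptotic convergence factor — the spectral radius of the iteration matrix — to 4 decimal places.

Let D = diag(3.5, -6.1, 2.2, 2.9); L, U the strict triangles.
Jacobi: T = -D⁻¹(L+U), T[0,3] = -(-0.5)/(3.5) = +0.1429; T[0,0] = 0.
  T[0,:] = [+0.0000, +0.6000, -0.6286, +0.1429]
  T[1,:] = [+0.5902, +0.0000, +0.1639, -0.6066]
  T[2,:] = [-0.2727, -0.7273, +0.0000, +0.3636]
  T[3,:] = [+0.1379, -0.5172, +0.7241, +0.0000]
moduli |λ_i(T)| = 1.1300, 0.6805, 0.6805, 0.1480.
ρ(T) = max|λ| = 1.1300; 1.1300 > 1, so it fails to converge.

1.1300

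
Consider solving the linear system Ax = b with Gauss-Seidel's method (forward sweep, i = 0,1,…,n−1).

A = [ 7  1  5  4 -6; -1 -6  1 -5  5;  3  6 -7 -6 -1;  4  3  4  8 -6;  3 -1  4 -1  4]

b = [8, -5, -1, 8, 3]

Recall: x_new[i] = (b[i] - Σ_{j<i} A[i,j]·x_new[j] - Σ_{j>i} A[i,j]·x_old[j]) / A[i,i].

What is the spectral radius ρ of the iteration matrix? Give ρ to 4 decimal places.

Split A = D + L + U, D = diag(7, -6, -7, 8, 4).
T_GS = -(D+L)⁻¹U: row 0 first, T[0,4] = -(-6)/(7) = +0.8571; later rows by forward substitution.
  T[0,:] = [+0.0000  -0.1429  -0.7143  -0.5714  +0.8571]
  T[1,:] = [+0.0000  +0.0238  +0.2857  -0.7381  +0.6905]
  T[2,:] = [+0.0000  -0.0408  -0.0612  -1.7347  +0.8163]
  T[3,:] = [+0.0000  +0.0829  +0.2806  +1.4298  -0.3457]
  T[4,:] = [+0.0000  +0.1746  +0.7385  +2.3362  -1.3730]
|roots of det(T-λI)|: 1.3206, 0.6868, 0.6868, 0.0184, 0.0000.
ρ(T) = max|λ| = 1.3206; 1.3206 > 1: divergent.

1.3206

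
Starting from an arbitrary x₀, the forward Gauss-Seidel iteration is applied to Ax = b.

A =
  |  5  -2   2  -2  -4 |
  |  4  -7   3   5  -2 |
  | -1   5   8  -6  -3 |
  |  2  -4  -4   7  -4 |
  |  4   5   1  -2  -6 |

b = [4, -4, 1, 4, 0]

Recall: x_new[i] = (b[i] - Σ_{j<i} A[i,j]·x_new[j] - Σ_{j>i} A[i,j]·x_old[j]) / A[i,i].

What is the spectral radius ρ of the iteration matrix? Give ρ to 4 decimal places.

Diagonal D = diag(5, -7, 8, 7, -6); L, U strict lower/upper.
T_GS = -(D+L)⁻¹U: row 0 first, T[0,2] = -(2)/(5) = -0.4000; later rows by forward substitution.
  T[0,:] = [+0.0000, +0.4000, -0.4000, +0.4000, +0.8000]
  T[1,:] = [+0.0000, +0.2286, +0.2000, +0.9429, +0.1714]
  T[2,:] = [+0.0000, -0.0929, -0.1750, +0.2107, +0.3679]
  T[3,:] = [+0.0000, -0.0367, +0.1286, +0.5449, +0.6510]
  T[4,:] = [+0.0000, +0.4539, -0.1720, +0.9059, +0.5205]
|eigenvalues of T|: 1.4599, 0.4374, 0.4374, 0.1754, 0.0000.
spectral radius ρ = 1.4599; 1.4599 > 1: divergent.

1.4599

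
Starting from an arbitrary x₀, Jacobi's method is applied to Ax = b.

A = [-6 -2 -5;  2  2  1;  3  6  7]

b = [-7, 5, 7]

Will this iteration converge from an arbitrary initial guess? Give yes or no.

Write A = D+L+U with D = diag(-6, 2, 7).
T_J = -D⁻¹(L+U): T[2,0] = -(3)/(7) = -0.4286; T[2,2] = 0.
  T[0,:] = [+0.0000  -0.3333  -0.8333]
  T[1,:] = [-1.0000  +0.0000  -0.5000]
  T[2,:] = [-0.4286  -0.8571  +0.0000]
|roots of det(T-λI)|: 1.3109, 0.7742, 0.7742.
ρ = 1.3109; 1.3109 > 1, so it fails to converge.

no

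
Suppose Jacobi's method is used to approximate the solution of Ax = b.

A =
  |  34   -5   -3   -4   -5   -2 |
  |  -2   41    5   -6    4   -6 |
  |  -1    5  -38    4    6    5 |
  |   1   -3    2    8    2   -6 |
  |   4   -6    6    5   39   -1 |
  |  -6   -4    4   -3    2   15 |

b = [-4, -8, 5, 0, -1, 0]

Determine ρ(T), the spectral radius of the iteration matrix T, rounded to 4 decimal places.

Write A = D+L+U with D = diag(34, 41, -38, 8, 39, 15).
T_J = -D⁻¹(L+U): T[1,0] = -(-2)/(41) = +0.0488; T[1,1] = 0.
  T[0,:] = [+0.0000, +0.1471, +0.0882, +0.1176, +0.1471, +0.0588]
  T[1,:] = [+0.0488, +0.0000, -0.1220, +0.1463, -0.0976, +0.1463]
  T[2,:] = [-0.0263, +0.1316, +0.0000, +0.1053, +0.1579, +0.1316]
  T[3,:] = [-0.1250, +0.3750, -0.2500, +0.0000, -0.2500, +0.7500]
  T[4,:] = [-0.1026, +0.1538, -0.1538, -0.1282, +0.0000, +0.0256]
  T[5,:] = [+0.4000, +0.2667, -0.2667, +0.2000, -0.1333, +0.0000]
|roots of det(T-λI)|: 0.5877, 0.2480, 0.2480, 0.2018, 0.2018, 0.1429.
ρ(T) = max|λ| = 0.5877; 0.5877 < 1: convergent.

0.5877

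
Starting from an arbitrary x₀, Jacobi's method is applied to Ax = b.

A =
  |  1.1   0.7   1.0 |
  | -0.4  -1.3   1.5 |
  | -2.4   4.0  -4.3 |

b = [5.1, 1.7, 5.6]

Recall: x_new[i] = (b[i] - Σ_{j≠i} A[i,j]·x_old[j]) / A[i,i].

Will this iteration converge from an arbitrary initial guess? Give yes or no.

no

A = D + L + U where D = diag(1.1, -1.3, -4.3).
Jacobi: T = -D⁻¹(L+U), T[2,1] = -(4)/(-4.3) = +0.9302; T[2,2] = 0.
  T[0,:] = [+0.0000  -0.6364  -0.9091]
  T[1,:] = [-0.3077  +0.0000  +1.1538]
  T[2,:] = [-0.5581  +0.9302  +0.0000]
|λ(T)| sorted: 1.4919, 1.0735, 0.4184.
spectral radius ρ = 1.4919; 1.4919 > 1: divergent.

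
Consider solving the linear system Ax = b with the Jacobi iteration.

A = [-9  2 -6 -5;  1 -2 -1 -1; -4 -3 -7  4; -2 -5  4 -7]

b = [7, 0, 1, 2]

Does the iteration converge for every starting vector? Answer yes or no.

no

Let D = diag(-9, -2, -7, -7); L, U the strict triangles.
Jacobi T = -D⁻¹(L+U): T[1,3] = -(-1)/(-2) = -0.5000; T[1,1] = 0.
  T[0,:] = [+0.0000, +0.2222, -0.6667, -0.5556]
  T[1,:] = [+0.5000, +0.0000, -0.5000, -0.5000]
  T[2,:] = [-0.5714, -0.4286, +0.0000, +0.5714]
  T[3,:] = [-0.2857, -0.7143, +0.5714, +0.0000]
|eigenvalues of T|: 1.5257, 0.6295, 0.4635, 0.4635.
ρ(T) = max|λ| = 1.5257; 1.5257 > 1, so it fails to converge.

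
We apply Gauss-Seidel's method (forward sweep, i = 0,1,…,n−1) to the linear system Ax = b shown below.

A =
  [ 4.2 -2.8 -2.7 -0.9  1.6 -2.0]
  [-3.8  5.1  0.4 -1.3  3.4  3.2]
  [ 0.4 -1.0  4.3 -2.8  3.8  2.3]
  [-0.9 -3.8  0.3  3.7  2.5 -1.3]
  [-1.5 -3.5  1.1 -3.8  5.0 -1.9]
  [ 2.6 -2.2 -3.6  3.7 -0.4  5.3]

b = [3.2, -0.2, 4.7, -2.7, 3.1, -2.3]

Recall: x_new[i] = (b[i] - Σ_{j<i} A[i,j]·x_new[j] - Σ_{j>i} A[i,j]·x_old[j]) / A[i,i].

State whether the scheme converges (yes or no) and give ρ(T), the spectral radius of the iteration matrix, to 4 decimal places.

Write A = D+L+U with D = diag(4.2, 5.1, 4.3, 3.7, 5, 5.3).
GS T = -(D+L)⁻¹U: row 0 first, T[0,4] = -(1.6)/(4.2) = -0.3810; later rows by forward substitution.
  T[0,:] = [+0.0000  +0.6667  +0.6429  +0.2143  -0.3810  +0.4762]
  T[1,:] = [+0.0000  +0.4967  +0.4006  +0.4146  -0.9505  -0.2726]
  T[2,:] = [+0.0000  +0.0535  +0.0334  +0.7276  -1.0693  -0.6426]
  T[3,:] = [+0.0000  +0.6680  +0.5651  +0.4189  -1.6578  +0.2393]
  T[4,:] = [+0.0000  +1.0436  +0.8954  +0.5128  -1.8044  +0.6552]
  T[5,:] = [+0.0000  -0.4721  -0.4533  +0.3075  +0.0872  -0.9008]
|λ(T)| sorted: 1.3586, 0.6184, 0.6184, 0.0908, 0.0908, 0.0000.
ρ(T) = max|λ| = 1.3586; 1.3586 > 1: divergent.

no, ρ = 1.3586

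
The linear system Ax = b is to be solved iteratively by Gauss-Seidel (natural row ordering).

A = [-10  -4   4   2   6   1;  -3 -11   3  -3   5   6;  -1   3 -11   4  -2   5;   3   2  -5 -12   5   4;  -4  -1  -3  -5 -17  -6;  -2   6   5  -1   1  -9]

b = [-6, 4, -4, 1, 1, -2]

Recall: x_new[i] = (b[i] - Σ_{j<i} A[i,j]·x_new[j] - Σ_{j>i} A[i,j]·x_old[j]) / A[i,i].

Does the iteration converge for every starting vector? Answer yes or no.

yes

Split A = D + L + U, D = diag(-10, -11, -11, -12, -17, -9).
GS T = -(D+L)⁻¹U: row 0 first, T[0,5] = -(1)/(-10) = +0.1000; later rows by forward substitution.
  T[0,:] = [+0.0000  -0.4000  +0.4000  +0.2000  +0.6000  +0.1000]
  T[1,:] = [+0.0000  +0.1091  +0.1636  -0.3273  +0.2909  +0.5182]
  T[2,:] = [+0.0000  +0.0661  +0.0083  +0.2562  -0.1570  +0.5868]
  T[3,:] = [+0.0000  -0.1094  +0.1238  -0.1113  +0.6806  +0.2002]
  T[4,:] = [+0.0000  +0.1082  -0.1416  -0.0403  -0.3307  -0.5694]
  T[5,:] = [+0.0000  +0.2225  -0.0047  -0.1124  -0.1390  +0.5637]
moduli |λ_i(T)| = 0.8207, 0.6644, 0.2442, 0.2442, 0.0399, 0.0000.
ρ(T) = max|λ| = 0.8207; 0.8207 < 1, so it converges for any x₀.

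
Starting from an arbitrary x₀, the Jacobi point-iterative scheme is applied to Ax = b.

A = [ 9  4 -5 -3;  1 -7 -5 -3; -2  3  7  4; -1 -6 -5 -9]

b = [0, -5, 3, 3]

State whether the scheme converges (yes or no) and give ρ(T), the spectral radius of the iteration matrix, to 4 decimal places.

A = D + L + U where D = diag(9, -7, 7, -9).
Jacobi: T = -D⁻¹(L+U), T[0,3] = -(-3)/(9) = +0.3333; T[0,0] = 0.
  T[0,:] = [+0.0000, -0.4444, +0.5556, +0.3333]
  T[1,:] = [+0.1429, +0.0000, -0.7143, -0.4286]
  T[2,:] = [+0.2857, -0.4286, +0.0000, -0.5714]
  T[3,:] = [-0.1111, -0.6667, -0.5556, +0.0000]
|eigenvalues of T|: 1.1580, 0.7300, 0.2472, 0.2472.
spectral radius ρ = 1.1580; 1.1580 > 1: divergent.

no, ρ = 1.1580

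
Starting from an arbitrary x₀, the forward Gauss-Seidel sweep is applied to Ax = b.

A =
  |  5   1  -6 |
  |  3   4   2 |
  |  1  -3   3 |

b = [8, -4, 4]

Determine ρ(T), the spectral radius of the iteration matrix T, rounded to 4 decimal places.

1.6295

A = D + L + U where D = diag(5, 4, 3).
Gauss-Seidel: T = -(D+L)⁻¹U, row 0 first, T[0,1] = -(1)/(5) = -0.2000; later rows by forward substitution.
  T[0,:] = [+0.0000, -0.2000, +1.2000]
  T[1,:] = [+0.0000, +0.1500, -1.4000]
  T[2,:] = [+0.0000, +0.2167, -1.8000]
|roots of det(T-λI)|: 1.6295, 0.0205, 0.0000.
ρ = 1.6295; 1.6295 > 1: divergent.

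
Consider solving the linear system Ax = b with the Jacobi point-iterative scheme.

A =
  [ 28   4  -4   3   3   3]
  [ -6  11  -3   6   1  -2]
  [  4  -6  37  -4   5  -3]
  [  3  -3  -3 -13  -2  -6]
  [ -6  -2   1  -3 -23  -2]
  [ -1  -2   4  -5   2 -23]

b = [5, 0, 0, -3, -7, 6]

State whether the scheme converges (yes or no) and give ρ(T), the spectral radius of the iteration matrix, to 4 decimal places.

Write A = D+L+U with D = diag(28, 11, 37, -13, -23, -23).
Jacobi: T = -D⁻¹(L+U), T[0,2] = -(-4)/(28) = +0.1429; T[0,0] = 0.
  T[0,:] = [+0.0000  -0.1429  +0.1429  -0.1071  -0.1071  -0.1071]
  T[1,:] = [+0.5455  +0.0000  +0.2727  -0.5455  -0.0909  +0.1818]
  T[2,:] = [-0.1081  +0.1622  +0.0000  +0.1081  -0.1351  +0.0811]
  T[3,:] = [+0.2308  -0.2308  -0.2308  +0.0000  -0.1538  -0.4615]
  T[4,:] = [-0.2609  -0.0870  +0.0435  -0.1304  +0.0000  -0.0870]
  T[5,:] = [-0.0435  -0.0870  +0.1739  -0.2174  +0.0870  +0.0000]
eigenvalue magnitudes: 0.5092, 0.3048, 0.3048, 0.2588, 0.2192, 0.0816.
ρ(T) = max|λ| = 0.5092; 0.5092 < 1: convergent.

yes, ρ = 0.5092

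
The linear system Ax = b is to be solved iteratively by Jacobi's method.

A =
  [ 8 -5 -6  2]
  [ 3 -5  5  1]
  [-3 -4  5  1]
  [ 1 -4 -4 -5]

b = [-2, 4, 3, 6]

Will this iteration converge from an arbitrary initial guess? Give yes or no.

Let D = diag(8, -5, 5, -5); L, U the strict triangles.
T_J = -D⁻¹(L+U): T[0,1] = -(-5)/(8) = +0.6250; T[0,0] = 0.
  T[0,:] = [+0.0000, +0.6250, +0.7500, -0.2500]
  T[1,:] = [+0.6000, +0.0000, +1.0000, +0.2000]
  T[2,:] = [+0.6000, +0.8000, +0.0000, -0.2000]
  T[3,:] = [+0.2000, -0.8000, -0.8000, +0.0000]
moduli |λ_i(T)| = 1.5322, 0.8971, 0.4505, 0.4505.
ρ(T) = max|λ| = 1.5322; 1.5322 > 1: divergent.

no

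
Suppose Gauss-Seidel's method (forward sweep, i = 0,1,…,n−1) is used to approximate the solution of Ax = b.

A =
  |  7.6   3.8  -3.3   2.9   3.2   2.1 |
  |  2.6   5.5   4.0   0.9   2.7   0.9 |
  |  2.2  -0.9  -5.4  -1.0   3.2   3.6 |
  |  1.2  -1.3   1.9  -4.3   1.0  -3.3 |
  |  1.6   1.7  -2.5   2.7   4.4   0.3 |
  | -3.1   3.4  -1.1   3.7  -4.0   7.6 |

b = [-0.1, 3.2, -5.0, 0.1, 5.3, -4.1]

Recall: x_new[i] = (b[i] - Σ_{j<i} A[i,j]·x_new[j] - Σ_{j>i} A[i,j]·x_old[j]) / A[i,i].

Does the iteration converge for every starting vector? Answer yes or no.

A = D + L + U where D = diag(7.6, 5.5, -5.4, -4.3, 4.4, 7.6).
T_GS = -(D+L)⁻¹U: row 0 first, T[0,5] = -(2.1)/(7.6) = -0.2763; later rows by forward substitution.
  T[0,:] = [+0.0000  -0.5000  +0.4342  -0.3816  -0.4211  -0.2763]
  T[1,:] = [+0.0000  +0.2364  -0.9325  +0.0167  -0.2919  -0.0330]
  T[2,:] = [+0.0000  -0.2431  +0.3323  -0.3434  +0.4697  +0.5596]
  T[3,:] = [+0.0000  -0.3184  +0.5499  -0.2633  +0.4108  -0.5873]
  T[4,:] = [+0.0000  +0.1478  +0.0538  +0.0987  +0.2806  +0.7234]
  T[5,:] = [+0.0000  -0.1121  +0.4030  -0.0327  -0.0255  +0.6497]
|roots of det(T-λI)|: 1.2255, 0.3777, 0.3777, 0.2007, 0.0124, 0.0000.
spectral radius ρ = 1.2255; 1.2255 > 1, so it fails to converge.

no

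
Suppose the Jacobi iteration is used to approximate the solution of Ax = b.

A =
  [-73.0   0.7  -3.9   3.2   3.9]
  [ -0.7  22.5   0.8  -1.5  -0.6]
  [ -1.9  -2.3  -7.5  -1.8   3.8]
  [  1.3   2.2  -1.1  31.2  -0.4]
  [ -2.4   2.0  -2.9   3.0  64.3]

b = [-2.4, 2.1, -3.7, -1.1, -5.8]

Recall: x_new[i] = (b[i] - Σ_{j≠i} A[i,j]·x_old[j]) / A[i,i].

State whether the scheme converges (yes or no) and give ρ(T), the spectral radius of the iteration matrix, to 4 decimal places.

yes, ρ = 0.2285

Write A = D+L+U with D = diag(-73, 22.5, -7.5, 31.2, 64.3).
T_J = -D⁻¹(L+U): T[0,4] = -(3.9)/(-73) = +0.0534; T[0,0] = 0.
  T[0,:] = [+0.0000  +0.0096  -0.0534  +0.0438  +0.0534]
  T[1,:] = [+0.0311  +0.0000  -0.0356  +0.0667  +0.0267]
  T[2,:] = [-0.2533  -0.3067  +0.0000  -0.2400  +0.5067]
  T[3,:] = [-0.0417  -0.0705  +0.0353  +0.0000  +0.0128]
  T[4,:] = [+0.0373  -0.0311  +0.0451  -0.0467  +0.0000]
eigenvalue magnitudes: 0.2285, 0.1211, 0.1211, 0.0139, 0.0068.
spectral radius ρ = 0.2285; 0.2285 < 1, so it converges for any x₀.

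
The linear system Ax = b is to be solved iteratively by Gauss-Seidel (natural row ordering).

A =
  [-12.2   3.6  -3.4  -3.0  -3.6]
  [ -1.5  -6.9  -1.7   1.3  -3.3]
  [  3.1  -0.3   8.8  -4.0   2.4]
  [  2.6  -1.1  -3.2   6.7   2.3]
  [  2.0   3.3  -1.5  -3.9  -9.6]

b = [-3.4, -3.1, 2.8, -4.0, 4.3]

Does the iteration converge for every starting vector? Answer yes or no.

A = D + L + U where D = diag(-12.2, -6.9, 8.8, 6.7, -9.6).
Gauss-Seidel: T = -(D+L)⁻¹U, row 0 first, T[0,2] = -(-3.4)/(-12.2) = -0.2787; later rows by forward substitution.
  T[0,:] = [+0.0000, +0.2951, -0.2787, -0.2459, -0.2951]
  T[1,:] = [+0.0000, -0.0641, -0.1858, +0.2419, -0.4141]
  T[2,:] = [+0.0000, -0.1061, +0.0918, +0.5494, -0.1829]
  T[3,:] = [+0.0000, -0.1757, +0.1215, +0.3975, -0.3841]
  T[4,:] = [+0.0000, +0.1274, -0.1856, -0.2154, -0.0192]
|eigenvalues of T|: 0.6668, 0.2221, 0.2221, 0.0719, 0.0000.
ρ = 0.6668; 0.6668 < 1: convergent.

yes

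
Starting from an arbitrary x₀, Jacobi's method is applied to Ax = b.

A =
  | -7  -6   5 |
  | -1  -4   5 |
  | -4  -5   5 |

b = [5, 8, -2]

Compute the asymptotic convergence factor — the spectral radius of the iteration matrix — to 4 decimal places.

1.6339

Diagonal D = diag(-7, -4, 5); L, U strict lower/upper.
Jacobi: T = -D⁻¹(L+U), T[1,2] = -(5)/(-4) = +1.2500; T[1,1] = 0.
  T[0,:] = [+0.0000, -0.8571, +0.7143]
  T[1,:] = [-0.2500, +0.0000, +1.2500]
  T[2,:] = [+0.8000, +1.0000, +0.0000]
|roots of det(T-λI)|: 1.6339, 1.0000, 0.6339.
spectral radius ρ = 1.6339; 1.6339 > 1, so it fails to converge.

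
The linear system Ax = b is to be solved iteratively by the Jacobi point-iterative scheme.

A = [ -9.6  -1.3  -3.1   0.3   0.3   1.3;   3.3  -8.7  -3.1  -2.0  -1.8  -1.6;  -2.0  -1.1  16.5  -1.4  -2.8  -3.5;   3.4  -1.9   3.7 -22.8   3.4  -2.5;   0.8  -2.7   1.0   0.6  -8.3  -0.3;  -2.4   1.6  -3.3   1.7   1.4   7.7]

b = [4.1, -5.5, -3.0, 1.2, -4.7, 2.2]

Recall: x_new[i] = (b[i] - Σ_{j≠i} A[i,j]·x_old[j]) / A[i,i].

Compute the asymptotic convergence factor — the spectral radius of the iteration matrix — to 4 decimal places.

Diagonal D = diag(-9.6, -8.7, 16.5, -22.8, -8.3, 7.7); L, U strict lower/upper.
Jacobi: T = -D⁻¹(L+U), T[1,4] = -(-1.8)/(-8.7) = -0.2069; T[1,1] = 0.
  T[0,:] = [+0.0000  -0.1354  -0.3229  +0.0312  +0.0312  +0.1354]
  T[1,:] = [+0.3793  +0.0000  -0.3563  -0.2299  -0.2069  -0.1839]
  T[2,:] = [+0.1212  +0.0667  +0.0000  +0.0848  +0.1697  +0.2121]
  T[3,:] = [+0.1491  -0.0833  +0.1623  +0.0000  +0.1491  -0.1096]
  T[4,:] = [+0.0964  -0.3253  +0.1205  +0.0723  +0.0000  -0.0361]
  T[5,:] = [+0.3117  -0.2078  +0.4286  -0.2208  -0.1818  +0.0000]
|eigenvalues of T|: 0.6188, 0.4838, 0.3574, 0.3574, 0.2846, 0.0859.
ρ(T) = max|λ| = 0.6188; 0.6188 < 1: convergent.

0.6188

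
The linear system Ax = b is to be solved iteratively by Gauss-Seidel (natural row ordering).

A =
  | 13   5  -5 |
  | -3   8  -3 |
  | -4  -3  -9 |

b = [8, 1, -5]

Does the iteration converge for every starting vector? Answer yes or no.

Let D = diag(13, 8, -9); L, U the strict triangles.
GS T = -(D+L)⁻¹U: row 0 first, T[0,1] = -(5)/(13) = -0.3846; later rows by forward substitution.
  T[0,:] = [+0.0000, -0.3846, +0.3846]
  T[1,:] = [+0.0000, -0.1442, +0.5192]
  T[2,:] = [+0.0000, +0.2190, -0.3440]
moduli |λ_i(T)| = 0.5958, 0.1076, 0.0000.
ρ = 0.5958; 0.5958 < 1 ⇒ converges.

yes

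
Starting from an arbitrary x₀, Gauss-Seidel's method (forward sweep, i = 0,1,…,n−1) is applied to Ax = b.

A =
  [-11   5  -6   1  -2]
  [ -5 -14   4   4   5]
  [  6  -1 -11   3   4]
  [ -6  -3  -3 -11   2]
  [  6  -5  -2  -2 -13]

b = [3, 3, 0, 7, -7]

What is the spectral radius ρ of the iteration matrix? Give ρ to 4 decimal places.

0.7546

A = D + L + U where D = diag(-11, -14, -11, -11, -13).
Gauss-Seidel: T = -(D+L)⁻¹U, row 0 first, T[0,2] = -(-6)/(-11) = -0.5455; later rows by forward substitution.
  T[0,:] = [+0.0000  +0.4545  -0.5455  +0.0909  -0.1818]
  T[1,:] = [+0.0000  -0.1623  +0.4805  +0.2532  +0.4221]
  T[2,:] = [+0.0000  +0.2627  -0.3412  +0.2993  +0.2261]
  T[3,:] = [+0.0000  -0.2753  +0.2595  -0.2003  +0.1042]
  T[4,:] = [+0.0000  +0.2742  -0.4240  -0.0707  -0.2971]
eigenvalue magnitudes: 0.7546, 0.2353, 0.2353, 0.0711, 0.0000.
spectral radius ρ = 0.7546; 0.7546 < 1 ⇒ converges.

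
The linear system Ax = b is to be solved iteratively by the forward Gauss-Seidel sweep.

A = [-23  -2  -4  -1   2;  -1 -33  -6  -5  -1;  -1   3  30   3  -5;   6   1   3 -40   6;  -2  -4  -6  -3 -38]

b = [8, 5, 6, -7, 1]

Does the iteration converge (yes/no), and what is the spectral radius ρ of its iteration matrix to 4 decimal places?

Split A = D + L + U, D = diag(-23, -33, 30, -40, -38).
T_GS = -(D+L)⁻¹U: row 0 first, T[0,3] = -(-1)/(-23) = -0.0435; later rows by forward substitution.
  T[0,:] = [+0.0000, -0.0870, -0.1739, -0.0435, +0.0870]
  T[1,:] = [+0.0000, +0.0026, -0.1765, -0.1502, -0.0329]
  T[2,:] = [+0.0000, -0.0032, +0.0119, -0.0864, +0.1729]
  T[3,:] = [+0.0000, -0.0132, -0.0296, -0.0168, +0.1752]
  T[4,:] = [+0.0000, +0.0058, +0.0282, +0.0331, -0.0422]
|roots of det(T-λI)|: 0.1710, 0.0625, 0.0625, 0.0187, 0.0000.
ρ = 0.1710; 0.1710 < 1 ⇒ converges.

yes, ρ = 0.1710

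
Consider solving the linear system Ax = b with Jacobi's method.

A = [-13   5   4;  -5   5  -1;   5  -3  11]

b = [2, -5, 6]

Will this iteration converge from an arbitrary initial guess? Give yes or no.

Let D = diag(-13, 5, 11); L, U the strict triangles.
Jacobi T = -D⁻¹(L+U): T[2,0] = -(5)/(11) = -0.4545; T[2,2] = 0.
  T[0,:] = [+0.0000  +0.3846  +0.3077]
  T[1,:] = [+1.0000  +0.0000  +0.2000]
  T[2,:] = [-0.4545  +0.2727  +0.0000]
eigenvalue magnitudes: 0.6155, 0.4309, 0.1846.
spectral radius ρ = 0.6155; 0.6155 < 1, so it converges for any x₀.

yes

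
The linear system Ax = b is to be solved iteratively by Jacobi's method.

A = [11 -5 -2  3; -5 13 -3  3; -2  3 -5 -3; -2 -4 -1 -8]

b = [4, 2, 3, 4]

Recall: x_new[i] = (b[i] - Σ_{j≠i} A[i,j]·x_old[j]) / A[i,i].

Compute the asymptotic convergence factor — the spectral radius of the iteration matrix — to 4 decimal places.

Let D = diag(11, 13, -5, -8); L, U the strict triangles.
Jacobi T = -D⁻¹(L+U): T[2,0] = -(-2)/(-5) = -0.4000; T[2,2] = 0.
  T[0,:] = [+0.0000  +0.4545  +0.1818  -0.2727]
  T[1,:] = [+0.3846  +0.0000  +0.2308  -0.2308]
  T[2,:] = [-0.4000  +0.6000  +0.0000  -0.6000]
  T[3,:] = [-0.2500  -0.5000  -0.1250  +0.0000]
|roots of det(T-λI)|: 0.8565, 0.4311, 0.2261, 0.2261.
ρ(T) = max|λ| = 0.8565; 0.8565 < 1, so it converges for any x₀.

0.8565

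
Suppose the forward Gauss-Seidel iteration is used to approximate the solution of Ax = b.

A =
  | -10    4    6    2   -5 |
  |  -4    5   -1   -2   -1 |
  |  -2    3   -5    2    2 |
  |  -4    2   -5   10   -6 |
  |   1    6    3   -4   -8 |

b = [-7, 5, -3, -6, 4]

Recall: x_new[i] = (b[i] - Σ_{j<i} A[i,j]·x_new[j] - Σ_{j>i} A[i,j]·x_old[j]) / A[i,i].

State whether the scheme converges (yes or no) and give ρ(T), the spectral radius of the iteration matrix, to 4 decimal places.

no, ρ = 1.2319

A = D + L + U where D = diag(-10, 5, -5, 10, -8).
Gauss-Seidel: T = -(D+L)⁻¹U, row 0 first, T[0,1] = -(4)/(-10) = +0.4000; later rows by forward substitution.
  T[0,:] = [+0.0000  +0.4000  +0.6000  +0.2000  -0.5000]
  T[1,:] = [+0.0000  +0.3200  +0.6800  +0.5600  -0.2000]
  T[2,:] = [+0.0000  +0.0320  +0.1680  +0.6560  +0.4800]
  T[3,:] = [+0.0000  +0.1120  +0.1880  +0.2960  +0.6800]
  T[4,:] = [+0.0000  +0.2460  +0.5540  +0.5430  -0.3725]
moduli |λ_i(T)| = 1.2319, 0.6300, 0.1724, 0.0179, 0.0000.
ρ = 1.2319; 1.2319 > 1 ⇒ diverges.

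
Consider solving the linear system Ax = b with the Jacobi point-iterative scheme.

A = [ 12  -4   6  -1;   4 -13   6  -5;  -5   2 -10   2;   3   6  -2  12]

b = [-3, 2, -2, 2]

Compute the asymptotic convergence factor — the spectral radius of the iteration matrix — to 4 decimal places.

0.8708

Split A = D + L + U, D = diag(12, -13, -10, 12).
T_J = -D⁻¹(L+U): T[2,0] = -(-5)/(-10) = -0.5000; T[2,2] = 0.
  T[0,:] = [+0.0000, +0.3333, -0.5000, +0.0833]
  T[1,:] = [+0.3077, +0.0000, +0.4615, -0.3846]
  T[2,:] = [-0.5000, +0.2000, +0.0000, +0.2000]
  T[3,:] = [-0.2500, -0.5000, +0.1667, +0.0000]
|λ(T)| sorted: 0.8708, 0.5800, 0.4303, 0.1396.
spectral radius ρ = 0.8708; 0.8708 < 1, so it converges for any x₀.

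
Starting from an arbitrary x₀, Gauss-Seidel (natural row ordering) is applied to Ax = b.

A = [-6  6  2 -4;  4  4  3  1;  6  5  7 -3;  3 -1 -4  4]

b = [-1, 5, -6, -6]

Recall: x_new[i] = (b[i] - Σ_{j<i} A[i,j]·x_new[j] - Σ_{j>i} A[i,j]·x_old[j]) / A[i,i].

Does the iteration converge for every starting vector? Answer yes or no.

Split A = D + L + U, D = diag(-6, 4, 7, 4).
Gauss-Seidel: T = -(D+L)⁻¹U, row 0 first, T[0,3] = -(-4)/(-6) = -0.6667; later rows by forward substitution.
  T[0,:] = [+0.0000 +1.0000 +0.3333 -0.6667]
  T[1,:] = [+0.0000 -1.0000 -1.0833 +0.4167]
  T[2,:] = [+0.0000 -0.1429 +0.4881 +0.7024]
  T[3,:] = [+0.0000 -1.1429 -0.0327 +1.3065]
eigenvalue magnitudes: 1.4628, 0.4060, 0.4060, 0.0000.
ρ = 1.4628; 1.4628 > 1: divergent.

no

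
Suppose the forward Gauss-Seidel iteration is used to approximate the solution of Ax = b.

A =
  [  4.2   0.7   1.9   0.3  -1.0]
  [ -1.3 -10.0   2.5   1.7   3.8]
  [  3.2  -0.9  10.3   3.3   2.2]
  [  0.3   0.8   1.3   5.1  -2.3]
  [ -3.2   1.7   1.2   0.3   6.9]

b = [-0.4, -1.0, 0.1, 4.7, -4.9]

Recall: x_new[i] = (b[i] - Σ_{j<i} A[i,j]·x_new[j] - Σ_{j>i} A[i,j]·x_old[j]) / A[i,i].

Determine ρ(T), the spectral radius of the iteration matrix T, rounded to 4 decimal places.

0.5206

Diagonal D = diag(4.2, -10, 10.3, 5.1, 6.9); L, U strict lower/upper.
GS T = -(D+L)⁻¹U: row 0 first, T[0,2] = -(1.9)/(4.2) = -0.4524; later rows by forward substitution.
  T[0,:] = [+0.0000  -0.1667  -0.4524  -0.0714  +0.2381]
  T[1,:] = [+0.0000  +0.0217  +0.3088  +0.1793  +0.3490]
  T[2,:] = [+0.0000  +0.0537  +0.1675  -0.2825  -0.2571]
  T[3,:] = [+0.0000  -0.0073  -0.0645  +0.0481  +0.4477]
  T[4,:] = [+0.0000  -0.0917  -0.3122  -0.0303  +0.0497]
|λ(T)| sorted: 0.5206, 0.2559, 0.2559, 0.0819, 0.0000.
spectral radius ρ = 0.5206; 0.5206 < 1 ⇒ converges.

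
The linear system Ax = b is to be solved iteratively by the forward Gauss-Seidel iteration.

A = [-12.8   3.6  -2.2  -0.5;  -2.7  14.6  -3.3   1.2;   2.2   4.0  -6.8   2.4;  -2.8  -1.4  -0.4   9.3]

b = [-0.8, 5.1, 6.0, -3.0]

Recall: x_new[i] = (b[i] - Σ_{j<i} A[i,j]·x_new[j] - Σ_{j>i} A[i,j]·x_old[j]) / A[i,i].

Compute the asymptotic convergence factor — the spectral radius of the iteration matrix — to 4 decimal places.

0.2430

Let D = diag(-12.8, 14.6, -6.8, 9.3); L, U the strict triangles.
T_GS = -(D+L)⁻¹U: row 0 first, T[0,1] = -(3.6)/(-12.8) = +0.2812; later rows by forward substitution.
  T[0,:] = [+0.0000, +0.2812, -0.1719, -0.0391]
  T[1,:] = [+0.0000, +0.0520, +0.1942, -0.0894]
  T[2,:] = [+0.0000, +0.1216, +0.0587, +0.2877]
  T[3,:] = [+0.0000, +0.0977, -0.0200, -0.0128]
|λ(T)| sorted: 0.2430, 0.1667, 0.1667, 0.0000.
ρ = 0.2430; 0.2430 < 1, so it converges for any x₀.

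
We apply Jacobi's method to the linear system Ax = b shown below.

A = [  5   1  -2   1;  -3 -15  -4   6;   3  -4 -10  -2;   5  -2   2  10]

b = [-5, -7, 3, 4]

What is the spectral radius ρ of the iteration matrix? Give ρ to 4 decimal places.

Let D = diag(5, -15, -10, 10); L, U the strict triangles.
Jacobi: T = -D⁻¹(L+U), T[2,3] = -(-2)/(-10) = -0.2000; T[2,2] = 0.
  T[0,:] = [+0.0000  -0.2000  +0.4000  -0.2000]
  T[1,:] = [-0.2000  +0.0000  -0.2667  +0.4000]
  T[2,:] = [+0.3000  -0.4000  +0.0000  -0.2000]
  T[3,:] = [-0.5000  +0.2000  -0.2000  +0.0000]
eigenvalue magnitudes: 0.8644, 0.4627, 0.2733, 0.2733.
spectral radius ρ = 0.8644; 0.8644 < 1 ⇒ converges.

0.8644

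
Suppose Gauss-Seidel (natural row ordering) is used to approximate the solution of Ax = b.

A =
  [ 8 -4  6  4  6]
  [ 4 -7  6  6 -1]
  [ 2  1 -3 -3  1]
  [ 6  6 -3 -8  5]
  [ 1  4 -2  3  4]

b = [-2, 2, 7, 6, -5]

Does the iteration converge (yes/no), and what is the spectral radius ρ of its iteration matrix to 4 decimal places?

no, ρ = 1.6619

Let D = diag(8, -7, -3, -8, 4); L, U the strict triangles.
GS T = -(D+L)⁻¹U: row 0 first, T[0,3] = -(4)/(8) = -0.5000; later rows by forward substitution.
  T[0,:] = [+0.0000  +0.5000  -0.7500  -0.5000  -0.7500]
  T[1,:] = [+0.0000  +0.2857  +0.4286  +0.5714  -0.5714]
  T[2,:] = [+0.0000  +0.4286  -0.3571  -1.1429  -0.3571]
  T[3,:] = [+0.0000  +0.4286  -0.1071  +0.4821  -0.2321]
  T[4,:] = [+0.0000  -0.5179  -0.3393  -1.3795  +0.7545]
eigenvalue magnitudes: 1.6619, 0.8784, 0.2142, 0.2142, 0.0000.
spectral radius ρ = 1.6619; 1.6619 > 1, so it fails to converge.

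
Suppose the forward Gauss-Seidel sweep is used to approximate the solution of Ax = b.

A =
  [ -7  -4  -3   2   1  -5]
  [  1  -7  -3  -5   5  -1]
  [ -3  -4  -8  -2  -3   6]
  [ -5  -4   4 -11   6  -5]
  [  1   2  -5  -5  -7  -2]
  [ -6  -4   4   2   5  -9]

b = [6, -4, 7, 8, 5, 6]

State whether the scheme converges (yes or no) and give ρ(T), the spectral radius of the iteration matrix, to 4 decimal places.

Let D = diag(-7, -7, -8, -11, -7, -9); L, U the strict triangles.
T_GS = -(D+L)⁻¹U: row 0 first, T[0,3] = -(2)/(-7) = +0.2857; later rows by forward substitution.
  T[0,:] = [+0.0000, -0.5714, -0.4286, +0.2857, +0.1429, -0.7143]
  T[1,:] = [+0.0000, -0.0816, -0.4898, -0.6735, +0.7347, -0.2449]
  T[2,:] = [+0.0000, +0.2551, +0.4056, -0.0204, -0.7959, +1.1403]
  T[3,:] = [+0.0000, +0.3822, +0.5204, +0.1076, -0.0761, +0.3738]
  T[4,:] = [+0.0000, -0.5602, -0.8626, -0.2139, +0.8532, -1.5393]
  T[5,:] = [+0.0000, +0.3043, +0.3201, +0.0049, -0.3184, +0.3198]
eigenvalue magnitudes: 1.5297, 0.2890, 0.2464, 0.2464, 0.2370, 0.0000.
ρ = 1.5297; 1.5297 > 1, so it fails to converge.

no, ρ = 1.5297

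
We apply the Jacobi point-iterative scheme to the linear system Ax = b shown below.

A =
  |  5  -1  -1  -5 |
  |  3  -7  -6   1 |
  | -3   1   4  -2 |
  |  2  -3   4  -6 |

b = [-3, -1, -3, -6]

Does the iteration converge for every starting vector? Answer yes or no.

A = D + L + U where D = diag(5, -7, 4, -6).
T_J = -D⁻¹(L+U): T[1,3] = -(1)/(-7) = +0.1429; T[1,1] = 0.
  T[0,:] = [+0.0000  +0.2000  +0.2000  +1.0000]
  T[1,:] = [+0.4286  +0.0000  -0.8571  +0.1429]
  T[2,:] = [+0.7500  -0.2500  +0.0000  +0.5000]
  T[3,:] = [+0.3333  -0.5000  +0.6667  +0.0000]
eigenvalue magnitudes: 1.1993, 0.8859, 0.3397, 0.3397.
ρ = 1.1993; 1.1993 > 1: divergent.

no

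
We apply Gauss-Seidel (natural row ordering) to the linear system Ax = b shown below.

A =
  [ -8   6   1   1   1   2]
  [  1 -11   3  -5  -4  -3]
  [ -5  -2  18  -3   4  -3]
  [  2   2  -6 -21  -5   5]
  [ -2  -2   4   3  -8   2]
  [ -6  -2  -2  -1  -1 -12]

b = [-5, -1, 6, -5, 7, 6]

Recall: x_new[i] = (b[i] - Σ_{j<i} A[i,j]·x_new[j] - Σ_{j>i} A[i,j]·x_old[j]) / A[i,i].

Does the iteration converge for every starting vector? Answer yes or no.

yes

Diagonal D = diag(-8, -11, 18, -21, -8, -12); L, U strict lower/upper.
Gauss-Seidel: T = -(D+L)⁻¹U, row 0 first, T[0,1] = -(6)/(-8) = +0.7500; later rows by forward substitution.
  T[0,:] = [+0.0000 +0.7500 +0.1250 +0.1250 +0.1250 +0.2500]
  T[1,:] = [+0.0000 +0.0682 +0.2841 -0.4432 -0.3523 -0.2500]
  T[2,:] = [+0.0000 +0.2159 +0.0663 +0.1521 -0.2266 +0.2083]
  T[3,:] = [+0.0000 +0.0162 +0.0200 -0.0738 -0.1950 +0.1786]
  T[4,:] = [+0.0000 -0.0905 -0.0616 +0.1280 -0.1296 +0.4211]
  T[5,:] = [+0.0000 -0.4162 -0.1174 -0.0185 +0.0610 -0.1680]
|eigenvalues of T|: 0.5581, 0.4721, 0.4721, 0.0903, 0.0903, 0.0000.
ρ(T) = max|λ| = 0.5581; 0.5581 < 1 ⇒ converges.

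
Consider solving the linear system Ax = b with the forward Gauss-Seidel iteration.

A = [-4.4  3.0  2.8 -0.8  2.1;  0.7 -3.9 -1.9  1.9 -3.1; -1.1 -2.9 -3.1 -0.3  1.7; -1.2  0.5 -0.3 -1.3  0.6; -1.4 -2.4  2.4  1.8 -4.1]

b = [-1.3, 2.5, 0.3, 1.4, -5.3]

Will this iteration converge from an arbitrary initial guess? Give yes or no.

no

Diagonal D = diag(-4.4, -3.9, -3.1, -1.3, -4.1); L, U strict lower/upper.
T_GS = -(D+L)⁻¹U: row 0 first, T[0,3] = -(-0.8)/(-4.4) = -0.1818; later rows by forward substitution.
  T[0,:] = [+0.0000 +0.6818 +0.6364 -0.1818 +0.4773]
  T[1,:] = [+0.0000 +0.1224 -0.3730 +0.4545 -0.7092]
  T[2,:] = [+0.0000 -0.3564 +0.1231 -0.4575 +1.0425]
  T[3,:] = [+0.0000 -0.5001 -0.7593 +0.4482 -0.4924]
  T[4,:] = [+0.0000 -0.7326 -0.2603 -0.2750 +0.6462]
|roots of det(T-λI)|: 1.4558, 0.3318, 0.3318, 0.0316, 0.0000.
ρ = 1.4558; 1.4558 > 1 ⇒ diverges.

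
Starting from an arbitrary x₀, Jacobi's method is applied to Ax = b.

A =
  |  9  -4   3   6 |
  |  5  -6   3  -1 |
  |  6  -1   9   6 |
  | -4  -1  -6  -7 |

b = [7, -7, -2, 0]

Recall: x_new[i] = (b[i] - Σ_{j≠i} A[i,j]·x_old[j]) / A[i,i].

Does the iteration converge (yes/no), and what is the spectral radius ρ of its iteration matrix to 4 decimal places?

Let D = diag(9, -6, 9, -7); L, U the strict triangles.
Jacobi T = -D⁻¹(L+U): T[3,1] = -(-1)/(-7) = -0.1429; T[3,3] = 0.
  T[0,:] = [+0.0000, +0.4444, -0.3333, -0.6667]
  T[1,:] = [+0.8333, +0.0000, +0.5000, -0.1667]
  T[2,:] = [-0.6667, +0.1111, +0.0000, -0.6667]
  T[3,:] = [-0.5714, -0.1429, -0.8571, +0.0000]
moduli |λ_i(T)| = 1.3716, 0.9067, 0.7000, 0.2350.
ρ = 1.3716; 1.3716 > 1, so it fails to converge.

no, ρ = 1.3716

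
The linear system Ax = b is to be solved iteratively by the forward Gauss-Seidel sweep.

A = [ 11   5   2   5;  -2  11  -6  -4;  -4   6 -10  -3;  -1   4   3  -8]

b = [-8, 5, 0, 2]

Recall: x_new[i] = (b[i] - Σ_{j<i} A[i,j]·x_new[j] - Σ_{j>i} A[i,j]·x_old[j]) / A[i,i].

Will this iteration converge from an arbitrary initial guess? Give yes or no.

Let D = diag(11, 11, -10, -8); L, U the strict triangles.
T_GS = -(D+L)⁻¹U: row 0 first, T[0,3] = -(5)/(11) = -0.4545; later rows by forward substitution.
  T[0,:] = [+0.0000  -0.4545  -0.1818  -0.4545]
  T[1,:] = [+0.0000  -0.0826  +0.5124  +0.2810]
  T[2,:] = [+0.0000  +0.1322  +0.3802  +0.0504]
  T[3,:] = [+0.0000  +0.0651  +0.4215  +0.2162]
eigenvalue magnitudes: 0.6106, 0.1810, 0.0841, 0.0000.
spectral radius ρ = 0.6106; 0.6106 < 1: convergent.

yes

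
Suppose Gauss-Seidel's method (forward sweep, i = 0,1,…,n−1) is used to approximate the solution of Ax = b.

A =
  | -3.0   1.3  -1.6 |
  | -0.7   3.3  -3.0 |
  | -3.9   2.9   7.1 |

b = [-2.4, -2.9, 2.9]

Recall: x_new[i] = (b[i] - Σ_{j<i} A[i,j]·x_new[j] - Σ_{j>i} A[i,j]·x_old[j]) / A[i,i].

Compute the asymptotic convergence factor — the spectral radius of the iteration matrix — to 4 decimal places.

0.7975

Diagonal D = diag(-3, 3.3, 7.1); L, U strict lower/upper.
Gauss-Seidel: T = -(D+L)⁻¹U, row 0 first, T[0,1] = -(1.3)/(-3) = +0.4333; later rows by forward substitution.
  T[0,:] = [+0.0000  +0.4333  -0.5333]
  T[1,:] = [+0.0000  +0.0919  +0.7960]
  T[2,:] = [+0.0000  +0.2005  -0.6181]
moduli |λ_i(T)| = 0.7975, 0.2713, 0.0000.
spectral radius ρ = 0.7975; 0.7975 < 1 ⇒ converges.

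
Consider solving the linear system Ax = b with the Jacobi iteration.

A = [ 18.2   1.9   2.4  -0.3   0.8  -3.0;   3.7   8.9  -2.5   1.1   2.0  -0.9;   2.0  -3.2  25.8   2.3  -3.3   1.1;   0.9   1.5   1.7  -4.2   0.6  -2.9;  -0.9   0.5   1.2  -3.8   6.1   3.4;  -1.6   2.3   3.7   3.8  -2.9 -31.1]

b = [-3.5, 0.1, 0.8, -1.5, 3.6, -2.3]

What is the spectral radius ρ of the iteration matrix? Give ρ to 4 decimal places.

Diagonal D = diag(18.2, 8.9, 25.8, -4.2, 6.1, -31.1); L, U strict lower/upper.
T_J = -D⁻¹(L+U): T[0,2] = -(2.4)/(18.2) = -0.1319; T[0,0] = 0.
  T[0,:] = [+0.0000  -0.1044  -0.1319  +0.0165  -0.0440  +0.1648]
  T[1,:] = [-0.4157  +0.0000  +0.2809  -0.1236  -0.2247  +0.1011]
  T[2,:] = [-0.0775  +0.1240  +0.0000  -0.0891  +0.1279  -0.0426]
  T[3,:] = [+0.2143  +0.3571  +0.4048  +0.0000  +0.1429  -0.6905]
  T[4,:] = [+0.1475  -0.0820  -0.1967  +0.6230  +0.0000  -0.5574]
  T[5,:] = [-0.0514  +0.0740  +0.1190  +0.1222  -0.0932  +0.0000]
|roots of det(T-λI)|: 0.3527, 0.2714, 0.2714, 0.2395, 0.1601, 0.1187.
spectral radius ρ = 0.3527; 0.3527 < 1 ⇒ converges.

0.3527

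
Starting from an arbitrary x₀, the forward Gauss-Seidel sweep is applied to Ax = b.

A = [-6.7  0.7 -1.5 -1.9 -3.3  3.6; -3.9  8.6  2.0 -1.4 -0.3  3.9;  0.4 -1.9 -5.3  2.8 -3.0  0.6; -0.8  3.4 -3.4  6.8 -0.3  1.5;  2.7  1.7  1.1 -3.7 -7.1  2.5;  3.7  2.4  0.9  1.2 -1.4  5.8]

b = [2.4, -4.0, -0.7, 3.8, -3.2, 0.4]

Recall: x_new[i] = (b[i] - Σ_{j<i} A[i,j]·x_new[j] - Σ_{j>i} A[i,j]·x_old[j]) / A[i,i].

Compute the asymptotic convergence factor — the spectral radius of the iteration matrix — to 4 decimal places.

0.8360

Let D = diag(-6.7, 8.6, -5.3, 6.8, -7.1, 5.8); L, U the strict triangles.
Gauss-Seidel: T = -(D+L)⁻¹U, row 0 first, T[0,3] = -(-1.9)/(-6.7) = -0.2836; later rows by forward substitution.
  T[0,:] = [+0.0000  +0.1045  -0.2239  -0.2836  -0.4925  +0.5373]
  T[1,:] = [+0.0000  +0.0474  -0.3341  +0.0342  -0.1885  -0.2098]
  T[2,:] = [+0.0000  -0.0091  +0.1029  +0.4946  -0.5356  +0.2290]
  T[3,:] = [+0.0000  -0.0159  +0.1921  +0.1969  -0.1874  +0.0620]
  T[4,:] = [+0.0000  +0.0580  -0.2493  -0.1256  -0.2178  +0.5094]
  T[5,:] = [+0.0000  -0.0675  +0.1652  +0.0190  +0.4615  -0.1814]
eigenvalue magnitudes: 0.8360, 0.6353, 0.2750, 0.1328, 0.0066, 0.0000.
ρ = 0.8360; 0.8360 < 1 ⇒ converges.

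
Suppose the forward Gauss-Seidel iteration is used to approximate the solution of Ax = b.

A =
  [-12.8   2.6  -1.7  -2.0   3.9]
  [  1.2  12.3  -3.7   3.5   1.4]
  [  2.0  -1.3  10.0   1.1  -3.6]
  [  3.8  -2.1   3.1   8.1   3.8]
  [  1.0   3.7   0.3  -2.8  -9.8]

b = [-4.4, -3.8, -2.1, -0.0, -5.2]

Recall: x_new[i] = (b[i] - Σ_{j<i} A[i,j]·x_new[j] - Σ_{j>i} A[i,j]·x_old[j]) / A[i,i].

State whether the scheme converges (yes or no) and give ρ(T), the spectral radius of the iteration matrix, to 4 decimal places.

yes, ρ = 0.5175

Let D = diag(-12.8, 12.3, 10, 8.1, -9.8); L, U the strict triangles.
T_GS = -(D+L)⁻¹U: row 0 first, T[0,1] = -(2.6)/(-12.8) = +0.2031; later rows by forward substitution.
  T[0,:] = [+0.0000, +0.2031, -0.1328, -0.1562, +0.3047]
  T[1,:] = [+0.0000, -0.0198, +0.3138, -0.2693, -0.1435]
  T[2,:] = [+0.0000, -0.0432, +0.0674, -0.1138, +0.2804]
  T[3,:] = [+0.0000, -0.0839, +0.1179, +0.0470, -0.7566]
  T[4,:] = [+0.0000, +0.0359, +0.0733, -0.1345, +0.2017]
|roots of det(T-λI)|: 0.5175, 0.1167, 0.1167, 0.0456, 0.0000.
ρ(T) = max|λ| = 0.5175; 0.5175 < 1 ⇒ converges.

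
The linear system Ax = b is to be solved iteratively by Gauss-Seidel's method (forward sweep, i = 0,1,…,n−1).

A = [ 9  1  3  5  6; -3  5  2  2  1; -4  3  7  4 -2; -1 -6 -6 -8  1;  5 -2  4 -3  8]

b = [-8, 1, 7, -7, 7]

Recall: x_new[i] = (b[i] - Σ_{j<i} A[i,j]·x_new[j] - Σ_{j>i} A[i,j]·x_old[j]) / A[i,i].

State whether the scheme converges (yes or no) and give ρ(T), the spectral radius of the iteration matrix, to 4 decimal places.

no, ρ = 1.2581

Write A = D+L+U with D = diag(9, 5, 7, -8, 8).
Gauss-Seidel: T = -(D+L)⁻¹U, row 0 first, T[0,4] = -(6)/(9) = -0.6667; later rows by forward substitution.
  T[0,:] = [+0.0000  -0.1111  -0.3333  -0.5556  -0.6667]
  T[1,:] = [+0.0000  -0.0667  -0.6000  -0.7333  -0.6000]
  T[2,:] = [+0.0000  -0.0349  +0.0667  -0.5746  +0.1619]
  T[3,:] = [+0.0000  +0.0901  +0.4417  +1.0504  +0.5369]
  T[4,:] = [+0.0000  +0.1040  +0.1906  +0.8451  +0.3871]
|λ(T)| sorted: 1.2581, 0.2424, 0.2424, 0.0268, 0.0000.
ρ = 1.2581; 1.2581 > 1 ⇒ diverges.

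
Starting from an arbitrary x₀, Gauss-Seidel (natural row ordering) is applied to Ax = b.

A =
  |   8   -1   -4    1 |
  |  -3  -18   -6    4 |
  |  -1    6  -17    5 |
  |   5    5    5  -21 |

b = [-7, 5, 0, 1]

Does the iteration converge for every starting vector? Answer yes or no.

yes

A = D + L + U where D = diag(8, -18, -17, -21).
Gauss-Seidel: T = -(D+L)⁻¹U, row 0 first, T[0,1] = -(-1)/(8) = +0.1250; later rows by forward substitution.
  T[0,:] = [+0.0000 +0.1250 +0.5000 -0.1250]
  T[1,:] = [+0.0000 -0.0208 -0.4167 +0.2431]
  T[2,:] = [+0.0000 -0.0147 -0.1765 +0.3873]
  T[3,:] = [+0.0000 +0.0213 -0.0222 +0.1203]
|roots of det(T-λI)|: 0.2306, 0.1125, 0.1125, 0.0000.
ρ = 0.2306; 0.2306 < 1, so it converges for any x₀.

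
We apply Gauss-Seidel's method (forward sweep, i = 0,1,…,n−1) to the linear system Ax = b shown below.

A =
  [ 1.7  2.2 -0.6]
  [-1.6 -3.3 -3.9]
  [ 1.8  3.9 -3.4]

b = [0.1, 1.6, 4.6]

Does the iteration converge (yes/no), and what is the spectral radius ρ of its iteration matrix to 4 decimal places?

no, ρ = 1.3413

Let D = diag(1.7, -3.3, -3.4); L, U the strict triangles.
GS T = -(D+L)⁻¹U: row 0 first, T[0,2] = -(-0.6)/(1.7) = +0.3529; later rows by forward substitution.
  T[0,:] = [+0.0000, -1.2941, +0.3529]
  T[1,:] = [+0.0000, +0.6275, -1.3529]
  T[2,:] = [+0.0000, +0.0346, -1.3651]
eigenvalue magnitudes: 1.3413, 0.6037, 0.0000.
ρ(T) = max|λ| = 1.3413; 1.3413 > 1 ⇒ diverges.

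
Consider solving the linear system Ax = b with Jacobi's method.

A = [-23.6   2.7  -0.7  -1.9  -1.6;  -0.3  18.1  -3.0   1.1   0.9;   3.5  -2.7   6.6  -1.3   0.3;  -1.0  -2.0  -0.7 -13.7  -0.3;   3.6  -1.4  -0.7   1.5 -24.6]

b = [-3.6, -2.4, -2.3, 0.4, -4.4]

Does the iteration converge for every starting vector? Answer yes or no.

yes

Let D = diag(-23.6, 18.1, 6.6, -13.7, -24.6); L, U the strict triangles.
Jacobi T = -D⁻¹(L+U): T[1,0] = -(-0.3)/(18.1) = +0.0166; T[1,1] = 0.
  T[0,:] = [+0.0000 +0.1144 -0.0297 -0.0805 -0.0678]
  T[1,:] = [+0.0166 +0.0000 +0.1657 -0.0608 -0.0497]
  T[2,:] = [-0.5303 +0.4091 +0.0000 +0.1970 -0.0455]
  T[3,:] = [-0.0730 -0.1460 -0.0511 +0.0000 -0.0219]
  T[4,:] = [+0.1463 -0.0569 -0.0285 +0.0610 +0.0000]
|roots of det(T-λI)|: 0.3391, 0.2645, 0.2645, 0.0956, 0.0956.
ρ = 0.3391; 0.3391 < 1 ⇒ converges.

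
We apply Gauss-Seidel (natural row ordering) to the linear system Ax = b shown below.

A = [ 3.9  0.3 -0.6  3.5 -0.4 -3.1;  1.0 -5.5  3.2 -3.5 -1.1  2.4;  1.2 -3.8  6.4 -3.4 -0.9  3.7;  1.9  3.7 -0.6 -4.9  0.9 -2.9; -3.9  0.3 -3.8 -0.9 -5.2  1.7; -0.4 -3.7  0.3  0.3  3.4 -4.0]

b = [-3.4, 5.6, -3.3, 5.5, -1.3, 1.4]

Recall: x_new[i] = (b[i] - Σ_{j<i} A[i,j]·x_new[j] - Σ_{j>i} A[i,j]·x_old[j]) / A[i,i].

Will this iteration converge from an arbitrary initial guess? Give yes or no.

Split A = D + L + U, D = diag(3.9, -5.5, 6.4, -4.9, -5.2, -4).
T_GS = -(D+L)⁻¹U: row 0 first, T[0,1] = -(0.3)/(3.9) = -0.0769; later rows by forward substitution.
  T[0,:] = [+0.0000 -0.0769 +0.1538 -0.8974 +0.1026 +0.7949]
  T[1,:] = [+0.0000 -0.0140 +0.6098 -0.7995 -0.1814 +0.5809]
  T[2,:] = [+0.0000 +0.0061 +0.3332 +0.2248 +0.0137 -0.3823]
  T[3,:] = [+0.0000 -0.0411 +0.4793 -0.9792 +0.0848 +0.2018]
  T[4,:] = [+0.0000 +0.0595 -0.4067 +0.6322 -0.1121 +0.0087]
  T[5,:] = [+0.0000 +0.0686 -0.8642 +1.3101 +0.0696 -0.6229]
eigenvalue magnitudes: 1.6374, 0.5658, 0.3227, 0.0219, 0.0219, 0.0000.
spectral radius ρ = 1.6374; 1.6374 > 1, so it fails to converge.

no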